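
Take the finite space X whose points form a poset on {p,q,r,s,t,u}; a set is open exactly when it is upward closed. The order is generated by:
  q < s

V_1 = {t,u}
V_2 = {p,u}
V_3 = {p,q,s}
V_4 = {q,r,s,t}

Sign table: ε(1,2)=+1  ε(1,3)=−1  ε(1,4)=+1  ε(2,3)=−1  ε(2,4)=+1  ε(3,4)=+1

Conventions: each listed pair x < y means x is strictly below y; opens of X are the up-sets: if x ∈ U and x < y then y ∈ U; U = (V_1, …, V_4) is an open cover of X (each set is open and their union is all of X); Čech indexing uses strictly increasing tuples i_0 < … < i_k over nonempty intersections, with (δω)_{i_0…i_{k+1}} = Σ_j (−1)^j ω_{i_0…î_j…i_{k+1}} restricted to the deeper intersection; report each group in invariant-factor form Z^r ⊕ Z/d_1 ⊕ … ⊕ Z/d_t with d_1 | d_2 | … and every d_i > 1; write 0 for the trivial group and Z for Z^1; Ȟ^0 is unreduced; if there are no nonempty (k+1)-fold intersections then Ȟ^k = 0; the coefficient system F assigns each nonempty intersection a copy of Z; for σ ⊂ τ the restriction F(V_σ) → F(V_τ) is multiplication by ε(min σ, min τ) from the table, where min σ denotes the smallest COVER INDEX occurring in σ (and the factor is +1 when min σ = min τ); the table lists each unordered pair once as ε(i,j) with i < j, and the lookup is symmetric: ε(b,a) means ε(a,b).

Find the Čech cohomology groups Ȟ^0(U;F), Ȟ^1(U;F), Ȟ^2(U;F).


Ȟ^0 = 0; Ȟ^1 = Z/2; Ȟ^2 = 0

nerve of the cover:
  V12={u} V14={t} V23={p} V34={q,s}
C dims 4,4; δ0: rk 4, SNF 1^3·2
Ȟ^0 = (4 − 4) − 0 = 0, so Ȟ^0 ≅ 0
Ȟ^1 = (4 − 0) − 4 = 0 plus torsion [2], so Ȟ^1 ≅ Z/2
Ȟ^2 = (0 − 0) − 0 = 0, so Ȟ^2 ≅ 0


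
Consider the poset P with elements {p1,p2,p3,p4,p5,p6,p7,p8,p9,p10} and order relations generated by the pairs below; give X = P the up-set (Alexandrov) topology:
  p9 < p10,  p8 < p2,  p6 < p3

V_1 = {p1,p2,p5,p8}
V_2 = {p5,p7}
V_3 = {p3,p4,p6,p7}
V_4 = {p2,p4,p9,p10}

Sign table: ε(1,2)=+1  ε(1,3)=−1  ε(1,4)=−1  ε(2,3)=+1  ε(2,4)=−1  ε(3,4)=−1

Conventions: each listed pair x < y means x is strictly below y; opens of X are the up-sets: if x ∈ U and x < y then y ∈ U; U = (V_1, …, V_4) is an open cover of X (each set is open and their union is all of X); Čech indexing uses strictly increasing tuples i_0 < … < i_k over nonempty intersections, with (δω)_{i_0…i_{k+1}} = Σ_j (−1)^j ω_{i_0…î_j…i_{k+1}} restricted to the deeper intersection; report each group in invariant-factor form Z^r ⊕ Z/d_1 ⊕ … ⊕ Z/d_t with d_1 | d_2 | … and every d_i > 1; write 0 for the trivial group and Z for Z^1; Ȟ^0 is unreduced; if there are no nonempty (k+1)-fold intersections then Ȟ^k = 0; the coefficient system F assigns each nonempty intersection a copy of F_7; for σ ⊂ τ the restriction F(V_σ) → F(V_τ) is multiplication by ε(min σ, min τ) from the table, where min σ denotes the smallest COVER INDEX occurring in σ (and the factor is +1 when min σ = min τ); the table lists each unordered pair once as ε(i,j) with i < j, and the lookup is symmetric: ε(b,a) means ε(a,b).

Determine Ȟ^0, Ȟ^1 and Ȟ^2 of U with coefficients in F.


nerve of the cover:
  V12={p5} V14={p2} V23={p7} V34={p4}
C dims 4,4; δ0: rk_F7 3
Ȟ^0 = (4 − 3) − 0 = 1, so Ȟ^0 ≅ Z/7
Ȟ^1 = (4 − 0) − 3 = 1, so Ȟ^1 ≅ Z/7
Ȟ^2 = (0 − 0) − 0 = 0, so Ȟ^2 ≅ 0

Ȟ^0(U;F) ≅ Z/7,  Ȟ^1(U;F) ≅ Z/7,  Ȟ^2(U;F) ≅ 0


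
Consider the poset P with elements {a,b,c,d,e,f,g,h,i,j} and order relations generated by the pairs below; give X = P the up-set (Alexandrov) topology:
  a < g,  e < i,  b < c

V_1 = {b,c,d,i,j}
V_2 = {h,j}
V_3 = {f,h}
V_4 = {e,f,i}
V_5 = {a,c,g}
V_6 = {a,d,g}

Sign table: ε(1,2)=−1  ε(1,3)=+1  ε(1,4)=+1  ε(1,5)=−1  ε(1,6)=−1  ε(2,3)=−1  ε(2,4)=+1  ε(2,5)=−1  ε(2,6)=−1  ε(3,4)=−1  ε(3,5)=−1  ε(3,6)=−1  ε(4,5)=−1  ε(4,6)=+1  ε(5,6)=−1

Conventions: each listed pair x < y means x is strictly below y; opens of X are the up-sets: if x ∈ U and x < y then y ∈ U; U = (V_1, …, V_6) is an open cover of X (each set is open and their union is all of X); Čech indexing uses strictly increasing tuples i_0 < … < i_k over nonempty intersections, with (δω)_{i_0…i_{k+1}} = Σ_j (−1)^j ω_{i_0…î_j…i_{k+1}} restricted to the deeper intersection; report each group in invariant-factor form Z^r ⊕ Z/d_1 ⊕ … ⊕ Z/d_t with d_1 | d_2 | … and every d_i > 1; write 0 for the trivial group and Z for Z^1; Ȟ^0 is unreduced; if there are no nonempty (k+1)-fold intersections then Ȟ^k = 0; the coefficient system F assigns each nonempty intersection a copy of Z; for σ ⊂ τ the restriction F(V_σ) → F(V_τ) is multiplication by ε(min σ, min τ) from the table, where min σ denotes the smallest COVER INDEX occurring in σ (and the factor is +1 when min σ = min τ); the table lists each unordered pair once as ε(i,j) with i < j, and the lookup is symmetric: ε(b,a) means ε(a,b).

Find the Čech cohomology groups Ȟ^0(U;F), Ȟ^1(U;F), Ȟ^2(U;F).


Ȟ^0(U;F) ≅ 0,  Ȟ^1(U;F) ≅ Z ⊕ Z/2,  Ȟ^2(U;F) ≅ 0

cover nerve:
  V12={j} V14={i} V15={c} V16={d} V23={h} V34={f} V56={a,g}
C dims 6,7; δ0: rk 6, SNF 1^5·2
Ȟ^0: (6−6)−0=0 ⇒ 0
Ȟ^1: (7−0)−6=1 plus torsion [2] ⇒ Z ⊕ Z/2
Ȟ^2: (0−0)−0=0 ⇒ 0


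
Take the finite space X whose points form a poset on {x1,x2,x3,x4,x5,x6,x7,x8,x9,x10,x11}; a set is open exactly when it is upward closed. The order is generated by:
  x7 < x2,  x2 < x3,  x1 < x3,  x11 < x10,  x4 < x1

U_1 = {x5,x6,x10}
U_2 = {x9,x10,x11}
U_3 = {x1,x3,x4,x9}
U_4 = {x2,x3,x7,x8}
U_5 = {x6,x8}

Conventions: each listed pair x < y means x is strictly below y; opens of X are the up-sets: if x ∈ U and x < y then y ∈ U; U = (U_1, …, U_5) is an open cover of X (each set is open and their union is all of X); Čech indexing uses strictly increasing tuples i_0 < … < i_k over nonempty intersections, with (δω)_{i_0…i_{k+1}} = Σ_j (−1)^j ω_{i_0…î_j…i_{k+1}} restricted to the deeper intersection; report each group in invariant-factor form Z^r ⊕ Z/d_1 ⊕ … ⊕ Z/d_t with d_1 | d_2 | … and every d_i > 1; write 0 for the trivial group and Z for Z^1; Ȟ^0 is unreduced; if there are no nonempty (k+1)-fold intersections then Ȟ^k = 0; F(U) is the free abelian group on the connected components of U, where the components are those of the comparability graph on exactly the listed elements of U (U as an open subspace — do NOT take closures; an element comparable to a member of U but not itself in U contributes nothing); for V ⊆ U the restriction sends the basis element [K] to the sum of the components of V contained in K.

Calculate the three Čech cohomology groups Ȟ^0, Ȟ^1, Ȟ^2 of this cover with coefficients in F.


cover nerve:
  U12={x10} U15={x6} U23={x9} U34={x3} U45={x8}
components per intersection:
  U1: {x5} {x6} {x10}
  U2: {x9} {x10,x11}
  U3: {x1,x3,x4} {x9}
  U4: {x2,x3,x7} {x8}
  U5: {x6} {x8}
  U12: {x10}
  U15: {x6}
  U23: {x9}
  U34: {x3}
  U45: {x8}
C dims 11,5; δ0: rk 5, SNF 1^5
Ȟ^0: (11−5)−0=6 ⇒ Z^6
Ȟ^1: (5−0)−5=0 ⇒ 0
Ȟ^2: (0−0)−0=0 ⇒ 0

Ȟ^0 = Z^6, Ȟ^1 = 0 and Ȟ^2 = 0


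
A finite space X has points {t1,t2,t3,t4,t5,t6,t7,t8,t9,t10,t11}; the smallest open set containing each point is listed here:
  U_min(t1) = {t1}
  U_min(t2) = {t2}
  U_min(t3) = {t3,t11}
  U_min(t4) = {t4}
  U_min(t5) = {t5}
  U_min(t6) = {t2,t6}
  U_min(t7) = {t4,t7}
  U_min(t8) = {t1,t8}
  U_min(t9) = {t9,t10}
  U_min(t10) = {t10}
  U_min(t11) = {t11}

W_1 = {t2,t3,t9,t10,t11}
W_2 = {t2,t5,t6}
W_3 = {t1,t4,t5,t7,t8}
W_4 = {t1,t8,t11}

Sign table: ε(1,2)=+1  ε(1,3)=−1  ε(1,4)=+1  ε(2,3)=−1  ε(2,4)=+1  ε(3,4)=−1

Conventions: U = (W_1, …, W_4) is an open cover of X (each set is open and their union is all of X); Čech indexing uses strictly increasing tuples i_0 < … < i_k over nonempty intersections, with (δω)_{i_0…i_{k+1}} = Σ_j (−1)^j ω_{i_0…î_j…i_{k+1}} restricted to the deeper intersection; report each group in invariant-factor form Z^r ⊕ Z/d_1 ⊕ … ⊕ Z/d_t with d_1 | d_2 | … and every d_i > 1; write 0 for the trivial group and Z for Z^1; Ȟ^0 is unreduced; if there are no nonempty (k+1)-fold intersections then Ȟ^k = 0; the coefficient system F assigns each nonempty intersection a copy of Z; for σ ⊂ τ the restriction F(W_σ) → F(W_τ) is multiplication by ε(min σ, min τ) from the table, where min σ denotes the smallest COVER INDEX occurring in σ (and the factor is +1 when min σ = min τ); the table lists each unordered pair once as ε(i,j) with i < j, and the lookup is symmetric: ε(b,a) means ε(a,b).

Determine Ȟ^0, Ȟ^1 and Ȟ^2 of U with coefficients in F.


Ȟ^0 ≅ Z, Ȟ^1 ≅ Z, Ȟ^2 ≅ 0

intersection data:
  W12={t2} W14={t11} W23={t5} W34={t1,t8}
C dims 4,4; δ0: rk 3, SNF 1^3
Ȟ^0 = (4 − 3) − 0 = 1, so Ȟ^0 ≅ Z
Ȟ^1 = (4 − 0) − 3 = 1, so Ȟ^1 ≅ Z
Ȟ^2 = (0 − 0) − 0 = 0, so Ȟ^2 ≅ 0


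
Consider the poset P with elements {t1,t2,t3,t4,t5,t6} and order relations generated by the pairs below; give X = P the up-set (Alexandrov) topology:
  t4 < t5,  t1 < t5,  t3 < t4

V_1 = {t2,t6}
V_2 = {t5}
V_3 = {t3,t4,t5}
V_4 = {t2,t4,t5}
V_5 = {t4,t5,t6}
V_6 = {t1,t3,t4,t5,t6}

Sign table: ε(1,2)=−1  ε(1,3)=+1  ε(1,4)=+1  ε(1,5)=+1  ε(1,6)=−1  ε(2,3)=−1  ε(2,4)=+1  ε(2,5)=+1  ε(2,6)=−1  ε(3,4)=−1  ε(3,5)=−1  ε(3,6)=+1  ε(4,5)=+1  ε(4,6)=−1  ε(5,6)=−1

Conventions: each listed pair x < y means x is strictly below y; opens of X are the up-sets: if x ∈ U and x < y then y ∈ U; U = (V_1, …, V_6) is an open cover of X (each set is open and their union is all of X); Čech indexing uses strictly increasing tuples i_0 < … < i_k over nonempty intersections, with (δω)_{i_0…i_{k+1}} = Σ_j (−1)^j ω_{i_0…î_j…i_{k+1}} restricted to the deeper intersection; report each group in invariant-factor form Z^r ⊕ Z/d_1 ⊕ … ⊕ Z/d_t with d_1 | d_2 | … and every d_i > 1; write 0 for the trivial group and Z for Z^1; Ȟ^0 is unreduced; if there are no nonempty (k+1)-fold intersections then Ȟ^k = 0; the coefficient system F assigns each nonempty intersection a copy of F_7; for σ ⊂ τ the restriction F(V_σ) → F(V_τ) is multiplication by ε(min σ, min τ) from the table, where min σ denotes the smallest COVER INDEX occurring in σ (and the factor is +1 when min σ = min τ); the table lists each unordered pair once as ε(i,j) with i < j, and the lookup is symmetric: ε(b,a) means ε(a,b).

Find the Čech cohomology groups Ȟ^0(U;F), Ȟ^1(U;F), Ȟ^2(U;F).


nerve of the cover:
  V14={t2} V15={t6} V16={t6} V23={t5} V24={t5} V25={t5} V26={t5} V34={t4,t5} V35={t4,t5} V36={t3,t4,t5} V45={t4,t5} V46={t4,t5} V56={t4,t5,t6}
  V156={t6} V234={t5} V235={t5} V236={t5} V245={t5} V246={t5} V256={t5} V345={t4,t5} V346={t4,t5} V356={t4,t5} V456={t4,t5}
  V2345={t5} V2346={t5} V2356={t5} V2456={t5} V3456={t4,t5}
  V23456={t5}
C dims 6,13,11,5; δ0: rk_F7 5; δ1: rk_F7 7; δ2: rk_F7 4
Ȟ^0 = (6 − 5) − 0 = 1, so Ȟ^0 ≅ Z/7
Ȟ^1 = (13 − 7) − 5 = 1, so Ȟ^1 ≅ Z/7
Ȟ^2 = (11 − 4) − 7 = 0, so Ȟ^2 ≅ 0

Ȟ^0 = Z/7; Ȟ^1 = Z/7; Ȟ^2 = 0


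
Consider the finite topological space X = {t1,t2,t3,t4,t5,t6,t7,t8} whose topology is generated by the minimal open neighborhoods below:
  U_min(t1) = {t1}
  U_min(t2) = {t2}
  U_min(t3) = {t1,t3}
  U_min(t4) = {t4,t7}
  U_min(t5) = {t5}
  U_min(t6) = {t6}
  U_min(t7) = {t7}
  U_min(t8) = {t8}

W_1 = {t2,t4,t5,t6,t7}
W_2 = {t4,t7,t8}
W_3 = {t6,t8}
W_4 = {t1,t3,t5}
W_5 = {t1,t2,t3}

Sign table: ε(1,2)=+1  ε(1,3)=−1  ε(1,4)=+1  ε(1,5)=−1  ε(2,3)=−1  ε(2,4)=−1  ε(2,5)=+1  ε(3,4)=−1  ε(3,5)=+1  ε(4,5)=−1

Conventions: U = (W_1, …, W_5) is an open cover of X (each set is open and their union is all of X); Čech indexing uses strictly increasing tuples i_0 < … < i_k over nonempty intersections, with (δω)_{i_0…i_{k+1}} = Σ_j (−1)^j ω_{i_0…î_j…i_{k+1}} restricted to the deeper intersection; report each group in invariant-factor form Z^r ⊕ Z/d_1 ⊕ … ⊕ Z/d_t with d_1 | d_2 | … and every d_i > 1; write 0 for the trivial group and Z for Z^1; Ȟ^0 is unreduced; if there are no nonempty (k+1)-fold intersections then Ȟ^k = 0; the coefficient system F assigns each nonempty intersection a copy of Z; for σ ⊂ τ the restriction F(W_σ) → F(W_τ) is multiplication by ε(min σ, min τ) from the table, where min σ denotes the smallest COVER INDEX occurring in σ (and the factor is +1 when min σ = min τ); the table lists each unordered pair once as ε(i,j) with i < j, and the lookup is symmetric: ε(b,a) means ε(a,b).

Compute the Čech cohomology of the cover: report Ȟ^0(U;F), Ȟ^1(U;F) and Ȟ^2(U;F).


Ȟ^0 = Z; Ȟ^1 = Z^2; Ȟ^2 = 0

nonempty overlaps:
  W12={t4,t7} W13={t6} W14={t5} W15={t2} W23={t8} W45={t1,t3}
C dims 5,6; δ0: rk 4, SNF 1^4
degree 0: 5−4−0 = 1 → Ȟ^0 ≅ Z
degree 1: 6−0−4 = 2 → Ȟ^1 ≅ Z^2
degree 2: 0−0−0 = 0 → Ȟ^2 ≅ 0


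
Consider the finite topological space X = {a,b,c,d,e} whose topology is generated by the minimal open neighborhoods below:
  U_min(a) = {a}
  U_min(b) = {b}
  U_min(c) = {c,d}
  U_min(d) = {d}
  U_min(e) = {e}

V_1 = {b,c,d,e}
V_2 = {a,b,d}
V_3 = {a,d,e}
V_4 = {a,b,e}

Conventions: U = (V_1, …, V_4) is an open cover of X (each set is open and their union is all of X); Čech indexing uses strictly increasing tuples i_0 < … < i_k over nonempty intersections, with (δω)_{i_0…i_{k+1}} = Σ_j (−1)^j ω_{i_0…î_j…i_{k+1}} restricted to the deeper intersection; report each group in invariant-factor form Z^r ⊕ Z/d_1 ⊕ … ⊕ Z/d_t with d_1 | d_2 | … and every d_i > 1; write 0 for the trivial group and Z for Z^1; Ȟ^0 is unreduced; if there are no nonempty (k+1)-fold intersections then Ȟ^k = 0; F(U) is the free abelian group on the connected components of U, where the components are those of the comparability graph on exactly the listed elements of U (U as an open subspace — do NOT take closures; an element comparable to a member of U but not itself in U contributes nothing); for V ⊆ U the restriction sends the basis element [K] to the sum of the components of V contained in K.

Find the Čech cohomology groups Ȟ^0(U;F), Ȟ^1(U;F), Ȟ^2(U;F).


intersection data:
  V12={b,d} V13={d,e} V14={b,e} V23={a,d} V24={a,b} V34={a,e}
  V123={d} V124={b} V134={e} V234={a}
components per intersection:
  V1: {b} {c,d} {e}
  V2: {a} {b} {d}
  V3: {a} {d} {e}
  V4: {a} {b} {e}
  V12: {b} {d}
  V13: {d} {e}
  V14: {b} {e}
  V23: {a} {d}
  V24: {a} {b}
  V34: {a} {e}
  V123: {d}
  V124: {b}
  V134: {e}
  V234: {a}
C dims 12,12,4; δ0: rk 8, SNF 1^8; δ1: rk 4, SNF 1^4
Ȟ^0 = (12 − 8) − 0 = 4, so Ȟ^0 ≅ Z^4
Ȟ^1 = (12 − 4) − 8 = 0, so Ȟ^1 ≅ 0
Ȟ^2 = (4 − 0) − 4 = 0, so Ȟ^2 ≅ 0

Ȟ^0(U;F) ≅ Z^4; Ȟ^1(U;F) ≅ 0; Ȟ^2(U;F) ≅ 0


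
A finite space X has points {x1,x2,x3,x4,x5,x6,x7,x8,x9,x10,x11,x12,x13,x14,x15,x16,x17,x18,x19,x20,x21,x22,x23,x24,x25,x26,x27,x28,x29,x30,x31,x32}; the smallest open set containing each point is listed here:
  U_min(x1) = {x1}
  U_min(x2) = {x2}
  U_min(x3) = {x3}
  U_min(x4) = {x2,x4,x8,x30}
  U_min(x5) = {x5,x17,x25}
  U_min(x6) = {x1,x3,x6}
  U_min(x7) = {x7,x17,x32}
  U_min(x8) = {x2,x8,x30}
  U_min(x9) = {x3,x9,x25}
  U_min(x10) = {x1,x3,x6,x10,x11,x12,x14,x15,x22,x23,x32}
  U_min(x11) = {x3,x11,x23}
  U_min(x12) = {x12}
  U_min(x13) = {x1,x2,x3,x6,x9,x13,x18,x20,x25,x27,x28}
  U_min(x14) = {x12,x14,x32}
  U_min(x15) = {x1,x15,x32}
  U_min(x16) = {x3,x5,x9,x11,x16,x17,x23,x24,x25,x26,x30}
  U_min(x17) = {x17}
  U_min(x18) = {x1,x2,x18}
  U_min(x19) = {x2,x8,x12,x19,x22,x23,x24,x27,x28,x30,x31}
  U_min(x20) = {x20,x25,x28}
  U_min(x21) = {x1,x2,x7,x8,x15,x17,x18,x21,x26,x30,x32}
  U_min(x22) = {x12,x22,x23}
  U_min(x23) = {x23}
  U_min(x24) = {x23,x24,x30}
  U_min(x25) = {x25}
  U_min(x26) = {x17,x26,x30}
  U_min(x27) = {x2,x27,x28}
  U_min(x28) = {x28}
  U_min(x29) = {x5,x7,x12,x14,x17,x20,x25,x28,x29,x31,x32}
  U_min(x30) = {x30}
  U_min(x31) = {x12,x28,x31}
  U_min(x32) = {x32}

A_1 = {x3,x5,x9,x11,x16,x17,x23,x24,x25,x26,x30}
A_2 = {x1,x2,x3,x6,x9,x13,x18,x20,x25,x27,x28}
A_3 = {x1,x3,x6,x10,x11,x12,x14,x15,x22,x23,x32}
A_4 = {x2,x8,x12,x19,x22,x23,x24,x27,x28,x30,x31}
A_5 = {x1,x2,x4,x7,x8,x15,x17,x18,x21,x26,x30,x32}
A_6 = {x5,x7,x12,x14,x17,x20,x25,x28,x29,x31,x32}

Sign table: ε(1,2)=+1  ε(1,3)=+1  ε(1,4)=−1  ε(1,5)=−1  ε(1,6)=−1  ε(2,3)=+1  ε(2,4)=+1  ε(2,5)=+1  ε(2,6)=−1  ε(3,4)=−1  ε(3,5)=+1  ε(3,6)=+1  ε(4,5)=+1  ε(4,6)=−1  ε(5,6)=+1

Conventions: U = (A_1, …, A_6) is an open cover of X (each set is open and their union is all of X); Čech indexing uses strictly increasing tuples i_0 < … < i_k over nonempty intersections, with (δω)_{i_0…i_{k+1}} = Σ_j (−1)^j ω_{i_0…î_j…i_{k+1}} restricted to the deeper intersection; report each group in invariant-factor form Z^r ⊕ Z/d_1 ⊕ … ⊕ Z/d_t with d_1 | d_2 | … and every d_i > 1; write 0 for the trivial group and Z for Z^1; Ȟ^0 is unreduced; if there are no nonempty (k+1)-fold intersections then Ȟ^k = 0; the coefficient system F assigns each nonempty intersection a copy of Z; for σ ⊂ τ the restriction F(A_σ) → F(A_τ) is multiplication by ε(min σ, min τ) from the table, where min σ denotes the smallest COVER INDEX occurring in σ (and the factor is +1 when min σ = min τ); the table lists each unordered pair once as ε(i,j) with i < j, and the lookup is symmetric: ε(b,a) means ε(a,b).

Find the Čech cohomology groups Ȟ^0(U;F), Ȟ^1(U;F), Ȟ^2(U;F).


nerve simplices:
  A12={x3,x9,x25} A13={x3,x11,x23} A14={x23,x24,x30} A15={x17,x26,x30} A16={x5,x17,x25} A23={x1,x3,x6} A24={x2,x27,x28} A25={x1,x2,x18} A26={x20,x25,x28} A34={x12,x22,x23} A35={x1,x15,x32} A36={x12,x14,x32} A45={x2,x8,x30} A46={x12,x28,x31} A56={x7,x17,x32}
  A123={x3} A126={x25} A134={x23} A145={x30} A156={x17} A235={x1} A245={x2} A246={x28} A346={x12} A356={x32}
C dims 6,15,10; δ0: rk 6, SNF 1^5·2; δ1: rk 9, SNF 1^9
degree 0: 6−6−0 = 0 → Ȟ^0 ≅ 0
degree 1: 15−9−6 = 0 plus torsion [2] → Ȟ^1 ≅ Z/2
degree 2: 10−0−9 = 1 → Ȟ^2 ≅ Z

Ȟ^0(U;F) ≅ 0,  Ȟ^1(U;F) ≅ Z/2,  Ȟ^2(U;F) ≅ Z


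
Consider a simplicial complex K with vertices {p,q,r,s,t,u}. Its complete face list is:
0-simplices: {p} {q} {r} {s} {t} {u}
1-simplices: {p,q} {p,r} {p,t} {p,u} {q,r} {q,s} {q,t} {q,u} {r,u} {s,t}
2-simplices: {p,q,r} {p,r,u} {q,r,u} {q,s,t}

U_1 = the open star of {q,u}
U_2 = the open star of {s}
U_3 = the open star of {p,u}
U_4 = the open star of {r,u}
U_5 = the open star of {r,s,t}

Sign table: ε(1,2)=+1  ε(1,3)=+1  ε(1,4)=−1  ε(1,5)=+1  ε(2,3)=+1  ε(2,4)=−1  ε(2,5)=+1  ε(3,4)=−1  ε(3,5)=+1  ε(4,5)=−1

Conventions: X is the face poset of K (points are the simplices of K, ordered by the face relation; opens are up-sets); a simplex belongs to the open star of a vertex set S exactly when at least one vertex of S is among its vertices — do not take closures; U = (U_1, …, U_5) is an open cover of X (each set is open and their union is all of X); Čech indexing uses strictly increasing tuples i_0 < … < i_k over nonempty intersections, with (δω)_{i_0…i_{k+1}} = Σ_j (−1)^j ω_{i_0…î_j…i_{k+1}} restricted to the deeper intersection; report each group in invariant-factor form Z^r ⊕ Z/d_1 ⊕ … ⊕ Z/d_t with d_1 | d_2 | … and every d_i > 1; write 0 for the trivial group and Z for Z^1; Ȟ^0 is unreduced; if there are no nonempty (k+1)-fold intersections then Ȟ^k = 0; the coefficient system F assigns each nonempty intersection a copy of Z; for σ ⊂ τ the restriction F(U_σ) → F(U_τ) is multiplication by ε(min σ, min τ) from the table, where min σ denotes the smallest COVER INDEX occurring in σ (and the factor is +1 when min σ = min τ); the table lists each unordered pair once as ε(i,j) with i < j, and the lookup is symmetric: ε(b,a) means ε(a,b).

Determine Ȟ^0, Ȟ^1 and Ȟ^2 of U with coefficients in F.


Ȟ^0 = Z,  Ȟ^1 = 0,  Ȟ^2 = 0

intersection data:
  U1={{q},{u},{p,q},{p,u},{q,r},{q,s},{q,t},{q,u},{r,u},{p,q,r},{p,r,u},{q,r,u},{q,s,t}} U2={{s},{q,s},{s,t},{q,s,t}} U3={{p},{u},{p,q},{p,r},{p,t},{p,u},{q,u},{r,u},{p,q,r},{p,r,u},{q,r,u}} U4={{r},{u},{p,r},{p,u},{q,r},{q,u},{r,u},{p,q,r},{p,r,u},{q,r,u}} U5={{r},{s},{t},{p,r},{p,t},{q,r},{q,s},{q,t},{r,u},{s,t},{p,q,r},{p,r,u},{q,r,u},{q,s,t}}
  U12={{q,s},{q,s,t}} U13={{u},{p,q},{p,u},{q,u},{r,u},{p,q,r},{p,r,u},{q,r,u}} U14={{u},{p,u},{q,r},{q,u},{r,u},{p,q,r},{p,r,u},{q,r,u}} U15={{q,r},{q,s},{q,t},{r,u},{p,q,r},{p,r,u},{q,r,u},{q,s,t}} U25={{s},{q,s},{s,t},{q,s,t}} U34={{u},{p,r},{p,u},{q,u},{r,u},{p,q,r},{p,r,u},{q,r,u}} U35={{p,r},{p,t},{r,u},{p,q,r},{p,r,u},{q,r,u}} U45={{r},{p,r},{q,r},{r,u},{p,q,r},{p,r,u},{q,r,u}}
  U125={{q,s},{q,s,t}} U134={{u},{p,u},{q,u},{r,u},{p,q,r},{p,r,u},{q,r,u}} U135={{r,u},{p,q,r},{p,r,u},{q,r,u}} U145={{q,r},{r,u},{p,q,r},{p,r,u},{q,r,u}} U345={{p,r},{r,u},{p,q,r},{p,r,u},{q,r,u}}
  U1345={{r,u},{p,q,r},{p,r,u},{q,r,u}}
C dims 5,8,5,1; δ0: rk 4, SNF 1^4; δ1: rk 4, SNF 1^4; δ2: rk 1, SNF 1^1
Ȟ^0 = (5 − 4) − 0 = 1, so Ȟ^0 ≅ Z
Ȟ^1 = (8 − 4) − 4 = 0, so Ȟ^1 ≅ 0
Ȟ^2 = (5 − 1) − 4 = 0, so Ȟ^2 ≅ 0


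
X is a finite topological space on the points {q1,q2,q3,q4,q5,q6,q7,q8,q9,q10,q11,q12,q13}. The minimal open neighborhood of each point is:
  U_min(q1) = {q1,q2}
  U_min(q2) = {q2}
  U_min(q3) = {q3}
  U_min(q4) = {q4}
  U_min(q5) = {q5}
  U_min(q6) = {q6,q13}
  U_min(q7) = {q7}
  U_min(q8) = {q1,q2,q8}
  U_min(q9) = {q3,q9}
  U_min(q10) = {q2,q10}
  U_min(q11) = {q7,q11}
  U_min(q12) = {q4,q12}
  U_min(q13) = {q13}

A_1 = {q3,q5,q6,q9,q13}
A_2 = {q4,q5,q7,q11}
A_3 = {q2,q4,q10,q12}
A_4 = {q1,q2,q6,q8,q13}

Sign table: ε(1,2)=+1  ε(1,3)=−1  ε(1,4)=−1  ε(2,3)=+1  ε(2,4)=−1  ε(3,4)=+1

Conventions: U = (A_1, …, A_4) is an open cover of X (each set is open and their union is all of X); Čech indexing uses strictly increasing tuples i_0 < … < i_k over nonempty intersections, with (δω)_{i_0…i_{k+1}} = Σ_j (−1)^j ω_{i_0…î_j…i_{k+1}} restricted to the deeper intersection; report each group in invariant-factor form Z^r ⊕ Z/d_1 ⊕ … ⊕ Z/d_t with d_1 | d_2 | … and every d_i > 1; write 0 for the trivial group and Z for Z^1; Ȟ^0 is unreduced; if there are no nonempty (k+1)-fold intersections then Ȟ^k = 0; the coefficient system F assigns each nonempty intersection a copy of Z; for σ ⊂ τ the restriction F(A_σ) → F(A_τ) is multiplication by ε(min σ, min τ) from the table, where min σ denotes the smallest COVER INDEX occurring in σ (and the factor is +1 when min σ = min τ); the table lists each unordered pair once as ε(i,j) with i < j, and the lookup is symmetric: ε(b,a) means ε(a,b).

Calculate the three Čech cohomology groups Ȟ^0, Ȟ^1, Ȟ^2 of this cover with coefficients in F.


cover nerve:
  A12={q5} A14={q6,q13} A23={q4} A34={q2}
C dims 4,4; δ0: rk 4, SNF 1^3·2
Ȟ^0: (4−4)−0=0 ⇒ 0
Ȟ^1: (4−0)−4=0 plus torsion [2] ⇒ Z/2
Ȟ^2: (0−0)−0=0 ⇒ 0

Ȟ^0(U;F) ≅ 0,  Ȟ^1(U;F) ≅ Z/2,  Ȟ^2(U;F) ≅ 0


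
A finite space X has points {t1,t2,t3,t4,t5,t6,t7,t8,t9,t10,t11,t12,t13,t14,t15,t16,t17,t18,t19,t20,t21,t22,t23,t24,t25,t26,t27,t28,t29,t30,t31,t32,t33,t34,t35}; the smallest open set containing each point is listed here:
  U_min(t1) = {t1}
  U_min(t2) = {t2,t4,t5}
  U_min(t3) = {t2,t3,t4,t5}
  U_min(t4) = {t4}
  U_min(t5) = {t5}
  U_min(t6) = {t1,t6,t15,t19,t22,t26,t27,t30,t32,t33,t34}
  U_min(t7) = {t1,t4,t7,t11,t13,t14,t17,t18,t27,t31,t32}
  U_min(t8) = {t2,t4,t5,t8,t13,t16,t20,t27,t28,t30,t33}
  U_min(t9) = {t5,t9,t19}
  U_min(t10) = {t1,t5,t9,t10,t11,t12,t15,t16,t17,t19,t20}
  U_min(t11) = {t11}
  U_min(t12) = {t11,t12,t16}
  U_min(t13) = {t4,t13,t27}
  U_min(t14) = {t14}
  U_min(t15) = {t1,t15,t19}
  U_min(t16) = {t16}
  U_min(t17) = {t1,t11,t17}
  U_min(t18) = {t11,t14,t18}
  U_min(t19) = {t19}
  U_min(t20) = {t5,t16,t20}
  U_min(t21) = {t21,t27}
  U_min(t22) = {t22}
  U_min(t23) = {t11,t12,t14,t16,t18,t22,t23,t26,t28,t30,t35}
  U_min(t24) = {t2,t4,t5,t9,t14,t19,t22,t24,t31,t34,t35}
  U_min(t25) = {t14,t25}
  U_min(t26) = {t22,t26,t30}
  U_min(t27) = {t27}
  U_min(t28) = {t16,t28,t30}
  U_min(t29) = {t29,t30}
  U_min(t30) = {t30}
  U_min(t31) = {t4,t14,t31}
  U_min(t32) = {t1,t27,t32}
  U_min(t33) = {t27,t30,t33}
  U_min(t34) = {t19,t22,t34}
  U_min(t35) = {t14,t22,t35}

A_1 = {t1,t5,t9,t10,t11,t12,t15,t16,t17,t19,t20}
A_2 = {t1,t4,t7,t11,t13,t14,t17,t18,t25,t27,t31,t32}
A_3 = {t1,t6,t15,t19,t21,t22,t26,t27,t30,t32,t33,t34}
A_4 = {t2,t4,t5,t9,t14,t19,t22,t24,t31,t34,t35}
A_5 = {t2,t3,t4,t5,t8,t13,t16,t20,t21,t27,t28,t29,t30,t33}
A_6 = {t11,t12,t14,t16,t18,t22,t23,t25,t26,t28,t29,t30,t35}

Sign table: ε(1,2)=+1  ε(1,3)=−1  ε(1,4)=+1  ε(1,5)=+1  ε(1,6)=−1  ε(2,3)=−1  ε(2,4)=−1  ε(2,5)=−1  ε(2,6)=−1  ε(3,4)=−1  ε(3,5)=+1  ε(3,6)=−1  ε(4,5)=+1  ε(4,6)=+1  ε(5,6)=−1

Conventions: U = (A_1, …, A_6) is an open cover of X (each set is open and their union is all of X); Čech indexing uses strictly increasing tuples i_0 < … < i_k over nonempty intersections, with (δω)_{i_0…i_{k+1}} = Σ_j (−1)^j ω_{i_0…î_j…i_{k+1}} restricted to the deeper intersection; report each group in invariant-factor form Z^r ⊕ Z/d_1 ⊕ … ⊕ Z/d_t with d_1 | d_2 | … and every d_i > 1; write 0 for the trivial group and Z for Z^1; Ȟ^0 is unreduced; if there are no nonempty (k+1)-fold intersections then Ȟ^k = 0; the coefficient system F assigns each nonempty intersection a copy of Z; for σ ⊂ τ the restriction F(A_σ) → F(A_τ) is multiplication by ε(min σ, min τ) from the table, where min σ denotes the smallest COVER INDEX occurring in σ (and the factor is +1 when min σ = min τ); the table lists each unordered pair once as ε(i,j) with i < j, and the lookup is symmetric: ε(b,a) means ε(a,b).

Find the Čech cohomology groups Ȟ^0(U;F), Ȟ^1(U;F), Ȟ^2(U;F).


Ȟ^0(U;F) ≅ 0,  Ȟ^1(U;F) ≅ Z/2,  Ȟ^2(U;F) ≅ Z

intersection data:
  A12={t1,t11,t17} A13={t1,t15,t19} A14={t5,t9,t19} A15={t5,t16,t20} A16={t11,t12,t16} A23={t1,t27,t32} A24={t4,t14,t31} A25={t4,t13,t27} A26={t11,t14,t18,t25} A34={t19,t22,t34} A35={t21,t27,t30,t33} A36={t22,t26,t30} A45={t2,t4,t5} A46={t14,t22,t35} A56={t16,t28,t29,t30}
  A123={t1} A126={t11} A134={t19} A145={t5} A156={t16} A235={t27} A245={t4} A246={t14} A346={t22} A356={t30}
C dims 6,15,10; δ0: rk 6, SNF 1^5·2; δ1: rk 9, SNF 1^9
Ȟ^0 = (6 − 6) − 0 = 0, so Ȟ^0 ≅ 0
Ȟ^1 = (15 − 9) − 6 = 0 plus torsion [2], so Ȟ^1 ≅ Z/2
Ȟ^2 = (10 − 0) − 9 = 1, so Ȟ^2 ≅ Z


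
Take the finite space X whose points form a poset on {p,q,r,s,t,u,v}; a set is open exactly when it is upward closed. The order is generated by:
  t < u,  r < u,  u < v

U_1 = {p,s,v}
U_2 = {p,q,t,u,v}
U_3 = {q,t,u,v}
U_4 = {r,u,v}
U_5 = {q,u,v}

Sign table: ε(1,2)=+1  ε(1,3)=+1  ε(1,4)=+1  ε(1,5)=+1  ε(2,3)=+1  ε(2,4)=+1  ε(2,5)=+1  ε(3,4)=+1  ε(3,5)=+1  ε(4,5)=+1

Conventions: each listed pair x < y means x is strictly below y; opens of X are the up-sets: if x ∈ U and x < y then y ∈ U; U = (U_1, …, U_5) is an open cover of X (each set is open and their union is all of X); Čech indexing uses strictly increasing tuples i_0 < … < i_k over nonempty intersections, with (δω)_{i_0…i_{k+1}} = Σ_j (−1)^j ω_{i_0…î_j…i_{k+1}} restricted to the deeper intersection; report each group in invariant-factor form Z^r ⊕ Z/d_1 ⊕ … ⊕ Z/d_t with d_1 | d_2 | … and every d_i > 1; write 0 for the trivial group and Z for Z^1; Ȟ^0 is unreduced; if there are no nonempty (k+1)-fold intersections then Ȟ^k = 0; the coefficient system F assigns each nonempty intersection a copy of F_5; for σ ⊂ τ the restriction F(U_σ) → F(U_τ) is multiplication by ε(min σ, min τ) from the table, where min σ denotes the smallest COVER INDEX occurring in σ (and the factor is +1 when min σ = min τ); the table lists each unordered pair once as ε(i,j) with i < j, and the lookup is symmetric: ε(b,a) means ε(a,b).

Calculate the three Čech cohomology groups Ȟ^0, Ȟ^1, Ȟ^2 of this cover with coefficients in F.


Ȟ^0 = Z/5, Ȟ^1 = 0 and Ȟ^2 = 0

nerve of the cover:
  U12={p,v} U13={v} U14={v} U15={v} U23={q,t,u,v} U24={u,v} U25={q,u,v} U34={u,v} U35={q,u,v} U45={u,v}
  U123={v} U124={v} U125={v} U134={v} U135={v} U145={v} U234={u,v} U235={q,u,v} U245={u,v} U345={u,v}
  U1234={v} U1235={v} U1245={v} U1345={v} U2345={u,v}
  U12345={v}
C dims 5,10,10,5; δ0: rk_F5 4; δ1: rk_F5 6; δ2: rk_F5 4
Ȟ^0 = (5 − 4) − 0 = 1, so Ȟ^0 ≅ Z/5
Ȟ^1 = (10 − 6) − 4 = 0, so Ȟ^1 ≅ 0
Ȟ^2 = (10 − 4) − 6 = 0, so Ȟ^2 ≅ 0


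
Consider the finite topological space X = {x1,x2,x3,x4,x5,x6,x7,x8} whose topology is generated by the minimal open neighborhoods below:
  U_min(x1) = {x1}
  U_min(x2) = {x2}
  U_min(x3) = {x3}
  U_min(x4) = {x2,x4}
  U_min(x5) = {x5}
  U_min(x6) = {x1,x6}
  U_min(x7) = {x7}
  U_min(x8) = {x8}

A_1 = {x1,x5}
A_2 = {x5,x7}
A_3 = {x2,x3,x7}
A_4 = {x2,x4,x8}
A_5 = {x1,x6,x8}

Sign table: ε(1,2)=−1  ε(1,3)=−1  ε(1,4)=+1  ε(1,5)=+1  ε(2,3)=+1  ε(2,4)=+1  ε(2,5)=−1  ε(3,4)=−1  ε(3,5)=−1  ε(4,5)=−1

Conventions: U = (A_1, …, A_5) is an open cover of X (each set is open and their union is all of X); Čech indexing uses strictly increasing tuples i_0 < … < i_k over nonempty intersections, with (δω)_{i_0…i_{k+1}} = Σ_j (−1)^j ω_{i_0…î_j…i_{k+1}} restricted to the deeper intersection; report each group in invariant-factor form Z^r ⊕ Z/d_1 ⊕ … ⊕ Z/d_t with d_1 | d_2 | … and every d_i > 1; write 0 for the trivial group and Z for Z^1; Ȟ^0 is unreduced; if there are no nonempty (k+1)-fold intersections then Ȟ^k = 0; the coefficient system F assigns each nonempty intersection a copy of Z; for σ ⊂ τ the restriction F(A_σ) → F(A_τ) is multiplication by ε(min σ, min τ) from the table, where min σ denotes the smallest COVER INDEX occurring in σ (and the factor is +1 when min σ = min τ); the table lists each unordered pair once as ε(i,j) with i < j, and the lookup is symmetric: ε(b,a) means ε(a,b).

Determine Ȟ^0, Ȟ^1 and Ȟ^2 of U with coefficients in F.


cover nerve:
  A12={x5} A15={x1} A23={x7} A34={x2} A45={x8}
C dims 5,5; δ0: rk 5, SNF 1^4·2
Ȟ^0: (5−5)−0=0 ⇒ 0
Ȟ^1: (5−0)−5=0 plus torsion [2] ⇒ Z/2
Ȟ^2: (0−0)−0=0 ⇒ 0

Ȟ^0 ≅ 0,  Ȟ^1 ≅ Z/2,  Ȟ^2 ≅ 0


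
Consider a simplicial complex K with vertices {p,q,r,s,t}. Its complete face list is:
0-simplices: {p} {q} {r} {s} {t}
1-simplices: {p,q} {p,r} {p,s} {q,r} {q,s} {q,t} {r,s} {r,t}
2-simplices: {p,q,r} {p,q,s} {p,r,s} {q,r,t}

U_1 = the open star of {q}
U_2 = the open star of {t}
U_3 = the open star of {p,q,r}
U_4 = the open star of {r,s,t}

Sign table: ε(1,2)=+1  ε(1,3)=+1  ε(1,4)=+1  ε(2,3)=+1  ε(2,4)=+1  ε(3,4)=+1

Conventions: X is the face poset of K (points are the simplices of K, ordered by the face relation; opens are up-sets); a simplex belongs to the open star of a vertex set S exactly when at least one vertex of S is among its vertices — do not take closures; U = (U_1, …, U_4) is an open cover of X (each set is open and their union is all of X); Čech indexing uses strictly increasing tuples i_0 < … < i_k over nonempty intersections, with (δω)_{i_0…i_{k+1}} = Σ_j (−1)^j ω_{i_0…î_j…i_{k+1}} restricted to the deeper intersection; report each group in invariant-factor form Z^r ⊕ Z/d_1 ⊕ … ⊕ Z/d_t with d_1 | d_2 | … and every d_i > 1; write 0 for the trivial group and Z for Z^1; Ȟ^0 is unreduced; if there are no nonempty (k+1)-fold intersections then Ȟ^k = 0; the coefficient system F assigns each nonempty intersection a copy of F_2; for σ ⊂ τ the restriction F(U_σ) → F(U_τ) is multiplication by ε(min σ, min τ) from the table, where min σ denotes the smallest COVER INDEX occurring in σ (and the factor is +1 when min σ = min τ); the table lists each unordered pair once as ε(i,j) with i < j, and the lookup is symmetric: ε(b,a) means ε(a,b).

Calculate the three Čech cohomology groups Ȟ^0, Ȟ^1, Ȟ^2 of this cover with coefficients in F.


Ȟ^0(U;F) ≅ Z/2; Ȟ^1(U;F) ≅ 0; Ȟ^2(U;F) ≅ 0

nonempty intersections:
  U1={{q},{p,q},{q,r},{q,s},{q,t},{p,q,r},{p,q,s},{q,r,t}} U2={{t},{q,t},{r,t},{q,r,t}} U3={{p},{q},{r},{p,q},{p,r},{p,s},{q,r},{q,s},{q,t},{r,s},{r,t},{p,q,r},{p,q,s},{p,r,s},{q,r,t}} U4={{r},{s},{t},{p,r},{p,s},{q,r},{q,s},{q,t},{r,s},{r,t},{p,q,r},{p,q,s},{p,r,s},{q,r,t}}
  U12={{q,t},{q,r,t}} U13={{q},{p,q},{q,r},{q,s},{q,t},{p,q,r},{p,q,s},{q,r,t}} U14={{q,r},{q,s},{q,t},{p,q,r},{p,q,s},{q,r,t}} U23={{q,t},{r,t},{q,r,t}} U24={{t},{q,t},{r,t},{q,r,t}} U34={{r},{p,r},{p,s},{q,r},{q,s},{q,t},{r,s},{r,t},{p,q,r},{p,q,s},{p,r,s},{q,r,t}}
  U123={{q,t},{q,r,t}} U124={{q,t},{q,r,t}} U134={{q,r},{q,s},{q,t},{p,q,r},{p,q,s},{q,r,t}} U234={{q,t},{r,t},{q,r,t}}
  U1234={{q,t},{q,r,t}}
C dims 4,6,4,1; δ0: rk_F2 3; δ1: rk_F2 3; δ2: rk_F2 1
Ȟ^0: (4−3)−0=1 ⇒ Z/2
Ȟ^1: (6−3)−3=0 ⇒ 0
Ȟ^2: (4−1)−3=0 ⇒ 0


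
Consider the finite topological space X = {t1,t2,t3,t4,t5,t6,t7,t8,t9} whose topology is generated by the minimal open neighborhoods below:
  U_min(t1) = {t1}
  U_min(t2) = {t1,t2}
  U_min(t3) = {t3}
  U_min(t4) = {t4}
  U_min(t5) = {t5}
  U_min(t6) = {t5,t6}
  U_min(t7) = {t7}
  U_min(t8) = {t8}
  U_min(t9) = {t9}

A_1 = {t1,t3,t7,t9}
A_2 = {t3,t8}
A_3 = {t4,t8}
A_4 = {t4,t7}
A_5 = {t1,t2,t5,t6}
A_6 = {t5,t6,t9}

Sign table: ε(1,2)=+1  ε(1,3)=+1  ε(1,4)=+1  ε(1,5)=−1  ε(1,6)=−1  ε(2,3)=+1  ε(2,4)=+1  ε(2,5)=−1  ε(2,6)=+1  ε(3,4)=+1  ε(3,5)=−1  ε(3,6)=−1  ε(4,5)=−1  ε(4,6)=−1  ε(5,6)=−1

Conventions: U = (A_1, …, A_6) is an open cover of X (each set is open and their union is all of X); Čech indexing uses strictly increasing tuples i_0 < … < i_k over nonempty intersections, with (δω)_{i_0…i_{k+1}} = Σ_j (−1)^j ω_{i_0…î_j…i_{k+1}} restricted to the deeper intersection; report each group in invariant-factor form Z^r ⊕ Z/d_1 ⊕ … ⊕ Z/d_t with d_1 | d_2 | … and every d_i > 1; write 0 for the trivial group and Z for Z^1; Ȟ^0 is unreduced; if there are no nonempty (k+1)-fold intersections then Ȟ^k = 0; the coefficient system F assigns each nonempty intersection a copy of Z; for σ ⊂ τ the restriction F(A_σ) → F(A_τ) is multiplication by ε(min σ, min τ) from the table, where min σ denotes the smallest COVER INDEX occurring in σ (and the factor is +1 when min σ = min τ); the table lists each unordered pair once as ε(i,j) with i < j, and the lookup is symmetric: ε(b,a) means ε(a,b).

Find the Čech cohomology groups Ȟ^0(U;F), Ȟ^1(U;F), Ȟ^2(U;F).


Ȟ^0(U;F) ≅ 0, Ȟ^1(U;F) ≅ Z ⊕ Z/2 and Ȟ^2(U;F) ≅ 0

intersection data:
  A12={t3} A14={t7} A15={t1} A16={t9} A23={t8} A34={t4} A56={t5,t6}
C dims 6,7; δ0: rk 6, SNF 1^5·2
Ȟ^0 = (6 − 6) − 0 = 0, so Ȟ^0 ≅ 0
Ȟ^1 = (7 − 0) − 6 = 1 plus torsion [2], so Ȟ^1 ≅ Z ⊕ Z/2
Ȟ^2 = (0 − 0) − 0 = 0, so Ȟ^2 ≅ 0


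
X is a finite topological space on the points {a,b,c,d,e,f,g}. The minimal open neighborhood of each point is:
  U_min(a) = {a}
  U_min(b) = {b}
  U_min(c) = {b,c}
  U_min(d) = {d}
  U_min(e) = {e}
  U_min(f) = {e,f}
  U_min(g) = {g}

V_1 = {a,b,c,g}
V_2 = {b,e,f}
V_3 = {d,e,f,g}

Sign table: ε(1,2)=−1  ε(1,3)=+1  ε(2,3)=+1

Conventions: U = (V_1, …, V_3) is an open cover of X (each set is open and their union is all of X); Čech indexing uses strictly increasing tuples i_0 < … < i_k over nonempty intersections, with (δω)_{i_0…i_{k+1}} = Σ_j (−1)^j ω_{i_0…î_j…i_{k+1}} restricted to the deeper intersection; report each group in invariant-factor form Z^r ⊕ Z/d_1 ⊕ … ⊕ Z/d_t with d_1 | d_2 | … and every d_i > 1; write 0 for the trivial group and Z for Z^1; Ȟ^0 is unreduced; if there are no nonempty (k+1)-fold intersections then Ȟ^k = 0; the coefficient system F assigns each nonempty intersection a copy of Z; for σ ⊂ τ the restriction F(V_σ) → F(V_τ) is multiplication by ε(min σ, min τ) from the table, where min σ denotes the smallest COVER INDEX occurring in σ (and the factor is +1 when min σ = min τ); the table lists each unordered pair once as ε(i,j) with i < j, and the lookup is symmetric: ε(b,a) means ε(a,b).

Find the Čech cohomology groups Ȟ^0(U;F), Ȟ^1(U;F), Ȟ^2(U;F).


Ȟ^0 = 0,  Ȟ^1 = Z/2,  Ȟ^2 = 0

intersection data:
  V12={b} V13={g} V23={e,f}
C dims 3,3; δ0: rk 3, SNF 1^2·2
Ȟ^0 = (3 − 3) − 0 = 0, so Ȟ^0 ≅ 0
Ȟ^1 = (3 − 0) − 3 = 0 plus torsion [2], so Ȟ^1 ≅ Z/2
Ȟ^2 = (0 − 0) − 0 = 0, so Ȟ^2 ≅ 0


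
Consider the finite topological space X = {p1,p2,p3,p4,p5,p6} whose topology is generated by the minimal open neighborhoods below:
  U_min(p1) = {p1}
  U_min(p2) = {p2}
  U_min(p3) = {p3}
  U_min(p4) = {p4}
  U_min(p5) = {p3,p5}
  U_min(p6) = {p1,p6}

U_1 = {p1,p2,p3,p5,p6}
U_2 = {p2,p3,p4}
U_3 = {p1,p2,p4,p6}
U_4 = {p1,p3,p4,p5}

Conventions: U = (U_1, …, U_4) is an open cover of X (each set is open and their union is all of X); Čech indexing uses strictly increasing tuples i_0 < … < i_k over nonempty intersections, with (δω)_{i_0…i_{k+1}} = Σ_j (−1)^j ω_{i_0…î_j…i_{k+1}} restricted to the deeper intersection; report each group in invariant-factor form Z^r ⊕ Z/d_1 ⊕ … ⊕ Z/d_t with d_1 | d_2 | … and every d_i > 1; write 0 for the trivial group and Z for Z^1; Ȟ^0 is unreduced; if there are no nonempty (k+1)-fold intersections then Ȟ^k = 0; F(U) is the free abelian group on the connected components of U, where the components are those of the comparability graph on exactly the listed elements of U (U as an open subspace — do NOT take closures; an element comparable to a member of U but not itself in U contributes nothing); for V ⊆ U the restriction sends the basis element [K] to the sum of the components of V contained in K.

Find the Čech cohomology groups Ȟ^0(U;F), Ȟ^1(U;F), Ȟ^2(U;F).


Ȟ^0(U;F) ≅ Z^4; Ȟ^1(U;F) ≅ 0; Ȟ^2(U;F) ≅ 0

nerve of the cover:
  U12={p2,p3} U13={p1,p2,p6} U14={p1,p3,p5} U23={p2,p4} U24={p3,p4} U34={p1,p4}
  U123={p2} U124={p3} U134={p1} U234={p4}
components per intersection:
  U1: {p1,p6} {p2} {p3,p5}
  U2: {p2} {p3} {p4}
  U3: {p1,p6} {p2} {p4}
  U4: {p1} {p3,p5} {p4}
  U12: {p2} {p3}
  U13: {p1,p6} {p2}
  U14: {p1} {p3,p5}
  U23: {p2} {p4}
  U24: {p3} {p4}
  U34: {p1} {p4}
  U123: {p2}
  U124: {p3}
  U134: {p1}
  U234: {p4}
C dims 12,12,4; δ0: rk 8, SNF 1^8; δ1: rk 4, SNF 1^4
Ȟ^0 = (12 − 8) − 0 = 4, so Ȟ^0 ≅ Z^4
Ȟ^1 = (12 − 4) − 8 = 0, so Ȟ^1 ≅ 0
Ȟ^2 = (4 − 0) − 4 = 0, so Ȟ^2 ≅ 0


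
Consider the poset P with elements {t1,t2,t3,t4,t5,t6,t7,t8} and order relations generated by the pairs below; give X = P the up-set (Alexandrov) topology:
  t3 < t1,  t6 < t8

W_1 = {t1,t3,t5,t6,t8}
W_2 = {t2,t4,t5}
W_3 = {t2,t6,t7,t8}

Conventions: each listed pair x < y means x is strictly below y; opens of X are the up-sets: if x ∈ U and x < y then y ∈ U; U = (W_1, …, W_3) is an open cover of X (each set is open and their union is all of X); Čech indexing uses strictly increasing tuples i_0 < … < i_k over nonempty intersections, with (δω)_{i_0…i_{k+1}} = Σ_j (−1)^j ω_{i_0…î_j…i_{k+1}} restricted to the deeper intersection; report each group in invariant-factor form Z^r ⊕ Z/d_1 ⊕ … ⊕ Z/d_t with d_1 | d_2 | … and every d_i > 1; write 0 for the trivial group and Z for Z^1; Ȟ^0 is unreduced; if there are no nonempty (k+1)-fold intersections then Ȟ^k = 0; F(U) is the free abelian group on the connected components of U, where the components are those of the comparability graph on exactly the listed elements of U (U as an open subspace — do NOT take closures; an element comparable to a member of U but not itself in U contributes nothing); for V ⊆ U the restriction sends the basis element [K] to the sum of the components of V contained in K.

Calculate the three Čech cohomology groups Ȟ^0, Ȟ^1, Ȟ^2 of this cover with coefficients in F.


Ȟ^0 = Z^6, Ȟ^1 = 0 and Ȟ^2 = 0

intersection data:
  W12={t5} W13={t6,t8} W23={t2}
components per intersection:
  W1: {t1,t3} {t5} {t6,t8}
  W2: {t2} {t4} {t5}
  W3: {t2} {t6,t8} {t7}
  W12: {t5}
  W13: {t6,t8}
  W23: {t2}
C dims 9,3; δ0: rk 3, SNF 1^3
Ȟ^0 = (9 − 3) − 0 = 6, so Ȟ^0 ≅ Z^6
Ȟ^1 = (3 − 0) − 3 = 0, so Ȟ^1 ≅ 0
Ȟ^2 = (0 − 0) − 0 = 0, so Ȟ^2 ≅ 0


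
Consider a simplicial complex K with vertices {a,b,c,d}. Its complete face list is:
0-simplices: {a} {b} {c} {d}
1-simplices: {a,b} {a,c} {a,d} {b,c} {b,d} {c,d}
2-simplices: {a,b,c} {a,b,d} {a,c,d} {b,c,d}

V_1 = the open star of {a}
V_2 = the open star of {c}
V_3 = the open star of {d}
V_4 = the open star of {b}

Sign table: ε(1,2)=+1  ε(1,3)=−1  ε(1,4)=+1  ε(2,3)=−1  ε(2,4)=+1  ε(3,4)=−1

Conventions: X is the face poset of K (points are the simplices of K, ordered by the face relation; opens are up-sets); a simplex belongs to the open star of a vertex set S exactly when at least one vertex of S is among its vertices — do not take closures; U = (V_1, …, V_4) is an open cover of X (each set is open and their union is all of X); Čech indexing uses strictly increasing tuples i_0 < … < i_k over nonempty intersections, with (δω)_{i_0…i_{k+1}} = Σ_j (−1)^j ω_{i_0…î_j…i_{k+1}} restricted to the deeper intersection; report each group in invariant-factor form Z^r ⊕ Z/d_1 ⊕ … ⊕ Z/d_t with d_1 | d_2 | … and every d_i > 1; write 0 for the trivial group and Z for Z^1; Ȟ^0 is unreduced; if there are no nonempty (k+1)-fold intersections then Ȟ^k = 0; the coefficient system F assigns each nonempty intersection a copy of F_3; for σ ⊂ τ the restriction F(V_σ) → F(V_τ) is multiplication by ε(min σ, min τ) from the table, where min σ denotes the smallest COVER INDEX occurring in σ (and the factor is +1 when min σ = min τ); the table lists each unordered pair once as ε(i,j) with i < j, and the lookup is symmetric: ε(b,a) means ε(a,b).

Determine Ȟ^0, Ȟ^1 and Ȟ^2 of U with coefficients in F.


Ȟ^0 ≅ Z/3,  Ȟ^1 ≅ 0,  Ȟ^2 ≅ Z/3

nonempty overlaps:
  V1={{a},{a,b},{a,c},{a,d},{a,b,c},{a,b,d},{a,c,d}} V2={{c},{a,c},{b,c},{c,d},{a,b,c},{a,c,d},{b,c,d}} V3={{d},{a,d},{b,d},{c,d},{a,b,d},{a,c,d},{b,c,d}} V4={{b},{a,b},{b,c},{b,d},{a,b,c},{a,b,d},{b,c,d}}
  V12={{a,c},{a,b,c},{a,c,d}} V13={{a,d},{a,b,d},{a,c,d}} V14={{a,b},{a,b,c},{a,b,d}} V23={{c,d},{a,c,d},{b,c,d}} V24={{b,c},{a,b,c},{b,c,d}} V34={{b,d},{a,b,d},{b,c,d}}
  V123={{a,c,d}} V124={{a,b,c}} V134={{a,b,d}} V234={{b,c,d}}
C dims 4,6,4; δ0: rk_F3 3; δ1: rk_F3 3
degree 0: 4−3−0 = 1 → Ȟ^0 ≅ Z/3
degree 1: 6−3−3 = 0 → Ȟ^1 ≅ 0
degree 2: 4−0−3 = 1 → Ȟ^2 ≅ Z/3
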